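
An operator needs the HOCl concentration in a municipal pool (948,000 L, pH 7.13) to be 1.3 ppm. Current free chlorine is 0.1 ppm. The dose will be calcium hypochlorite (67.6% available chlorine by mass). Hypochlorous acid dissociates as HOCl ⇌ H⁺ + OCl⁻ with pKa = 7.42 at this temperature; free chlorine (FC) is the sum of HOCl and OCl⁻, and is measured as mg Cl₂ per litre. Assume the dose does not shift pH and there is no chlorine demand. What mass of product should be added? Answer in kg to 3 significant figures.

[OCl⁻]/[HOCl] = 10^(pH − pKa) = 10^(7.13 − 7.42) = 0.5129; fraction as HOCl = 1/(1 + 0.5129) = 0.661.
Free chlorine required for 1.3 ppm HOCl: 1.3 / 0.661 = 1.967 ppm.
FC to add: 1.967 − 0.1 = 1.867 mg/L as Cl₂.
Cl₂ equivalent: 1.867 mg/L × 948,000 L = 1770 g.
Product at 67.6% available Cl: 1770 / 0.676 = 2618 g.

2.62 kg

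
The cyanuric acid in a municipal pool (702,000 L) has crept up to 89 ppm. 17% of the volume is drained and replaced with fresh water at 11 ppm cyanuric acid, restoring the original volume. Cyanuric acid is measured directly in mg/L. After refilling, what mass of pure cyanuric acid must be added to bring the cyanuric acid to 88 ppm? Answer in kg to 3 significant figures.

After draining 17% and refilling: 89 × 0.83 + 11 × 0.17 = 75.74 ppm.
Deficit to target: 88 − 75.74 = 12.26 mg/L.
Mass: 12.26 mg/L × 702,000 L = 8607 g cyanuric acid.

8.61 kg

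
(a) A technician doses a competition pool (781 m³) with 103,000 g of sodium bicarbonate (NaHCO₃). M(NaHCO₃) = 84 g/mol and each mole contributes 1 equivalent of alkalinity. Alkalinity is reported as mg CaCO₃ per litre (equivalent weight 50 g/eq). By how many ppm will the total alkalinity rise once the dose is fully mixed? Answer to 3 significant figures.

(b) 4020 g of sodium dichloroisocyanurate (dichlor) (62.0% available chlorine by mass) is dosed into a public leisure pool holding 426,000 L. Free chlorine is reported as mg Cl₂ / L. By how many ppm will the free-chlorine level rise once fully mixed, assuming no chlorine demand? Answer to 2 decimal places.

(a) 78.5 ppm; (b) 5.85 ppm

(a) Volume: 781 m³ = 781,000 L.
(a) Moles of NaHCO₃: 103,000 g ÷ 84 g/mol = 1226 mol → 1226 eq of alkalinity.
(a) As CaCO₃: 1226 eq × 50 g/eq = 61,310 g.
(a) Rise: 61,310 g / 781,000 L × 1000 = 78.5 mg/L.

(b) Available chlorine delivered: 4020 g × 0.62 = 2492 g as Cl₂.
(b) Concentration rise: 2492 g / 426,000 L = 5.851 mg/L = 5.85 ppm.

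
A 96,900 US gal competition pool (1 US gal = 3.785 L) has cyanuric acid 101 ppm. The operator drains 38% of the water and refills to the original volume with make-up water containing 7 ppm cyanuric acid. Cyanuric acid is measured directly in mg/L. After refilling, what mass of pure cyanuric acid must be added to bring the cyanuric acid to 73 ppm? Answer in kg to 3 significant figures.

Volume: 96,900 US gal × 3.785 L/gal = 366,766 L.
After draining 38% and refilling: 101 × 0.62 + 7 × 0.38 = 65.28 ppm.
Deficit to target: 73 − 65.28 = 7.72 mg/L.
Mass: 7.72 mg/L × 366,766 L = 2831 g cyanuric acid.

2.83 kg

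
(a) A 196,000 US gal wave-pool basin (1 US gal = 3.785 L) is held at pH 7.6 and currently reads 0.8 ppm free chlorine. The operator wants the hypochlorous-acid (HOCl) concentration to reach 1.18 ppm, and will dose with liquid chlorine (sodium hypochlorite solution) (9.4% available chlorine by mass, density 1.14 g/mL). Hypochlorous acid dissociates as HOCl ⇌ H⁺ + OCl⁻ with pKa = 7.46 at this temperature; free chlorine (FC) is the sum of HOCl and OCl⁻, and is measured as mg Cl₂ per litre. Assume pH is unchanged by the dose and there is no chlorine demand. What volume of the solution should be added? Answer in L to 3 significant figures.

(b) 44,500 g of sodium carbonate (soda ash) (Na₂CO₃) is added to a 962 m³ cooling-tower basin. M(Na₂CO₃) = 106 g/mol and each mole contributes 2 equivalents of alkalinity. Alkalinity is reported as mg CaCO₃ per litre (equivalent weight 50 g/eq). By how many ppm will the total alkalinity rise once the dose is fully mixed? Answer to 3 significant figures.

(a) 13.9 L; (b) 43.6 ppm

(a) Volume: 196,000 US gal × 3.785 L/gal = 741,860 L.
(a) [OCl⁻]/[HOCl] = 10^(pH − pKa) = 10^(7.6 − 7.46) = 1.38; fraction as HOCl = 1/(1 + 1.38) = 0.4201.
(a) Free chlorine required for 1.18 ppm HOCl: 1.18 / 0.4201 = 2.809 ppm.
(a) FC to add: 2.809 − 0.8 = 2.009 mg/L as Cl₂.
(a) Cl₂ equivalent: 2.009 mg/L × 741,860 L = 1490 g.
(a) Product at 9.4% available Cl: 1490 / 0.094 = 15,850 g.
(a) Volume: 15,850 g ÷ 1.14 g/mL = 13,910 mL.

(b) Volume: 962 m³ = 962,000 L.
(b) Moles of Na₂CO₃: 44,500 g ÷ 106 g/mol = 419.8 mol → 839.6 eq of alkalinity.
(b) As CaCO₃: 839.6 eq × 50 g/eq = 41,980 g.
(b) Rise: 41,980 g / 962,000 L × 1000 = 43.64 mg/L.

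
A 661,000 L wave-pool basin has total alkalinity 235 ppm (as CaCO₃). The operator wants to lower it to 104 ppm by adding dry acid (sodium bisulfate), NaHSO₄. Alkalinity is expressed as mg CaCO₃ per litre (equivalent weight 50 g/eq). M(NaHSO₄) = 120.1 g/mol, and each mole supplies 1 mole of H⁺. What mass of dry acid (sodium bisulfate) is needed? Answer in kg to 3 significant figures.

Alkalinity to neutralize: (235 − 104) = 131 mg/L as CaCO₃ × 661,000 L = 86,590 g as CaCO₃.
Equivalents of H⁺ required: 86,590 ÷ 50 g/eq = 1732 eq = 1732 mol NaHSO₄.
Mass of NaHSO₄: 1732 × 120.1 = 208,000 g.

208 kg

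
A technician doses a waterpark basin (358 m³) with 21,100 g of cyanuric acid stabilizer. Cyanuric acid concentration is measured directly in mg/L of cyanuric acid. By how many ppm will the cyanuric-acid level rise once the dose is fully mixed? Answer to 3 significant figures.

58.9 ppm

Volume: 358 m³ = 358,000 L.
Rise: 21,100 g / 358,000 L × 1000 = 58.94 mg/L.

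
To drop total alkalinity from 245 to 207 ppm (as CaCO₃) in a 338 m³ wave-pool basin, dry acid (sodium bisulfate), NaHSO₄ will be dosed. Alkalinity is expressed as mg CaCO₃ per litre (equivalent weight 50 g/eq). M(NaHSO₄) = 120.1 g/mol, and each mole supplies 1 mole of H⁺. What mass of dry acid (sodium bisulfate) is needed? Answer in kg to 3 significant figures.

Volume: 338 m³ = 338,000 L.
Alkalinity to neutralize: (245 − 207) = 38 mg/L as CaCO₃ × 338,000 L = 12,840 g as CaCO₃.
Equivalents of H⁺ required: 12,840 ÷ 50 g/eq = 256.9 eq = 256.9 mol NaHSO₄.
Mass of NaHSO₄: 256.9 × 120.1 = 30,850 g.

30.9 kg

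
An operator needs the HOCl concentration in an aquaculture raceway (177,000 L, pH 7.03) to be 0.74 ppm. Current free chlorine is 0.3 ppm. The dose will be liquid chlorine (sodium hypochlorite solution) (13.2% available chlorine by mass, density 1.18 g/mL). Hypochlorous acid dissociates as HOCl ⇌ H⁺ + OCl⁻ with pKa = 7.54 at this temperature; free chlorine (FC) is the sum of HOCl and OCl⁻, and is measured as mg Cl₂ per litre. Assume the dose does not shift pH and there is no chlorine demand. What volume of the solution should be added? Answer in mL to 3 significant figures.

760 mL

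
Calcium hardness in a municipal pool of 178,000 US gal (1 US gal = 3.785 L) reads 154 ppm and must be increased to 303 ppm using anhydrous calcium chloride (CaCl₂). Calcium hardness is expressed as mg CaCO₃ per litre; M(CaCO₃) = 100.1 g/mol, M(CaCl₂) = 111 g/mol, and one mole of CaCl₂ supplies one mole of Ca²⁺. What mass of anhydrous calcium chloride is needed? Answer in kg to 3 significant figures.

111 kg

Volume: 178,000 US gal × 3.785 L/gal = 673,730 L.
Hardness to add: (303 − 154) = 149 mg/L as CaCO₃ × 673,730 L = 100,400 g as CaCO₃.
Moles of Ca²⁺ (1 mol Ca²⁺ ≡ 1 mol CaCO₃): 100,400 / 100.1 g/mol = 1003 mol.
Mass of CaCl₂: 1003 × 111 = 111,300 g.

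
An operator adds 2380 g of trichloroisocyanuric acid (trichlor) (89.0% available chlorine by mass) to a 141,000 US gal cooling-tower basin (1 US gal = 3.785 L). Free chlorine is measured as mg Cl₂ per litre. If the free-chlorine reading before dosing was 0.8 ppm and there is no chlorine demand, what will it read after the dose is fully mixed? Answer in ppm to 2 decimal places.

4.77 ppm

Volume: 141,000 US gal × 3.785 L/gal = 533,685 L.
Available chlorine delivered: 2380 g × 0.89 = 2118 g as Cl₂.
Concentration rise: 2118 g / 533,685 L = 3.969 mg/L = 3.97 ppm.
Final FC: 0.8 + 3.97 = 4.77 ppm.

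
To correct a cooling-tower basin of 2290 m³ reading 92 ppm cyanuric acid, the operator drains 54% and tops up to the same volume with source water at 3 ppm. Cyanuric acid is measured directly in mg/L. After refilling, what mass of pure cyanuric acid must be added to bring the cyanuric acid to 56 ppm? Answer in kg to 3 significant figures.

Volume: 2290 m³ = 2,290,000 L.
After draining 54% and refilling: 92 × 0.46 + 3 × 0.54 = 43.94 ppm.
Deficit to target: 56 − 43.94 = 12.06 mg/L.
Mass: 12.06 mg/L × 2,290,000 L = 27,620 g cyanuric acid.

27.6 kg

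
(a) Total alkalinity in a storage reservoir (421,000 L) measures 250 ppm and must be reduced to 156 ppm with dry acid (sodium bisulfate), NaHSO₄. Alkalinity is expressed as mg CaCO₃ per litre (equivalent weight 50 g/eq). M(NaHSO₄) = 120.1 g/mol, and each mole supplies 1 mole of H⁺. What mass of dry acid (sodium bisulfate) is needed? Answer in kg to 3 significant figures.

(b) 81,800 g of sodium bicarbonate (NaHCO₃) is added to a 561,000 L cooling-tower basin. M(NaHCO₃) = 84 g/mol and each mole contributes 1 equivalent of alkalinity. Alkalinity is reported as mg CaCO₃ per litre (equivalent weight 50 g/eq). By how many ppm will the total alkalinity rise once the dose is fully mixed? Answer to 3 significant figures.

(a) Alkalinity to neutralize: (250 − 156) = 94 mg/L as CaCO₃ × 421,000 L = 39,570 g as CaCO₃.
(a) Equivalents of H⁺ required: 39,570 ÷ 50 g/eq = 791.5 eq = 791.5 mol NaHSO₄.
(a) Mass of NaHSO₄: 791.5 × 120.1 = 95,060 g.

(b) Moles of NaHCO₃: 81,800 g ÷ 84 g/mol = 973.8 mol → 973.8 eq of alkalinity.
(b) As CaCO₃: 973.8 eq × 50 g/eq = 48,690 g.
(b) Rise: 48,690 g / 561,000 L × 1000 = 86.79 mg/L.

(a) 95.1 kg; (b) 86.8 ppm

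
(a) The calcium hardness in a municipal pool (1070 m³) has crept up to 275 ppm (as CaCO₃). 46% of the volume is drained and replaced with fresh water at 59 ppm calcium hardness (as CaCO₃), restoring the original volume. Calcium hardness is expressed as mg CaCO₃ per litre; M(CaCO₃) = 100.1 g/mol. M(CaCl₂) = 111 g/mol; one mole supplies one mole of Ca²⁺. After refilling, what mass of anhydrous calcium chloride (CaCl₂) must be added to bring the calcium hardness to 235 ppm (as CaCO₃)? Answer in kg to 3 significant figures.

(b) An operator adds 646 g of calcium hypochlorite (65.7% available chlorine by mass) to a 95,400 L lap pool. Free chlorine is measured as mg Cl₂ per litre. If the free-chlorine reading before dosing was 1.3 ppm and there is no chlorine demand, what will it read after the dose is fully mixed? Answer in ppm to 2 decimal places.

(a) Volume: 1070 m³ = 1,070,000 L.
(a) After draining 46% and refilling: 275 × 0.54 + 59 × 0.46 = 175.64 ppm.
(a) Deficit to target: 235 − 175.64 = 59.36 mg/L.
(a) As CaCO₃: 59.36 mg/L × 1,070,000 L = 63,520 g; ÷ 100.1 = 634.5 mol Ca²⁺.
(a) Mass: 634.5 × 111 = 70,430 g.

(b) Available chlorine delivered: 646 g × 0.657 = 424.4 g as Cl₂.
(b) Concentration rise: 424.4 g / 95,400 L = 4.449 mg/L = 4.45 ppm.
(b) Final FC: 1.3 + 4.45 = 5.75 ppm.

(a) 70.4 kg; (b) 5.75 ppm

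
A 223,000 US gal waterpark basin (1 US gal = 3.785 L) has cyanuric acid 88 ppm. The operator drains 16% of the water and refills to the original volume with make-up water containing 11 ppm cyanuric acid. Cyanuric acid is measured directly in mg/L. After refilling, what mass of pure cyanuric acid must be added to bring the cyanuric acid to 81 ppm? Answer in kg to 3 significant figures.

4.49 kg

Volume: 223,000 US gal × 3.785 L/gal = 844,055 L.
After draining 16% and refilling: 88 × 0.84 + 11 × 0.16 = 75.68 ppm.
Deficit to target: 81 − 75.68 = 5.32 mg/L.
Mass: 5.32 mg/L × 844,055 L = 4490 g cyanuric acid.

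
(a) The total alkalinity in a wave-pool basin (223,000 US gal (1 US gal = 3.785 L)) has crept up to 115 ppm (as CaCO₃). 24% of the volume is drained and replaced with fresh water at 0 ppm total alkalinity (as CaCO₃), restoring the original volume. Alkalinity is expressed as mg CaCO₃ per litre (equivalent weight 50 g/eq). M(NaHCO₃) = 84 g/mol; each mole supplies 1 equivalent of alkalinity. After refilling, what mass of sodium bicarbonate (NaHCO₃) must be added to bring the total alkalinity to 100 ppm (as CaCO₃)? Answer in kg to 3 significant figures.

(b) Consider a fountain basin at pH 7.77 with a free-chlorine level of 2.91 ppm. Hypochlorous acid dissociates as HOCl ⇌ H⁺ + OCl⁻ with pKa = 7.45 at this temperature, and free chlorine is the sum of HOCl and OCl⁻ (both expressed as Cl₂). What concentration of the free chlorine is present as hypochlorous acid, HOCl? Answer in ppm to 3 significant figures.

(a) Volume: 223,000 US gal × 3.785 L/gal = 844,055 L.
(a) After draining 24% and refilling: 115 × 0.76 + 0 × 0.24 = 87.4 ppm.
(a) Deficit to target: 100 − 87.4 = 12.6 mg/L.
(a) As CaCO₃: 12.6 mg/L × 844,055 L = 10,640 g; ÷ 50 g/eq ÷ 1 = 212.7 mol NaHCO₃.
(a) Mass: 212.7 × 84 = 17,870 g.

(b) [OCl⁻]/[HOCl] = 10^(pH − pKa) = 10^(7.77 − 7.45) = 10^0.32 = 2.089.
(b) Fraction as HOCl = 1 / (1 + 2.089) = 0.3237.
(b) HOCl = 0.3237 × 2.91 ppm = 0.942 ppm.

(a) 17.9 kg; (b) 0.942 ppm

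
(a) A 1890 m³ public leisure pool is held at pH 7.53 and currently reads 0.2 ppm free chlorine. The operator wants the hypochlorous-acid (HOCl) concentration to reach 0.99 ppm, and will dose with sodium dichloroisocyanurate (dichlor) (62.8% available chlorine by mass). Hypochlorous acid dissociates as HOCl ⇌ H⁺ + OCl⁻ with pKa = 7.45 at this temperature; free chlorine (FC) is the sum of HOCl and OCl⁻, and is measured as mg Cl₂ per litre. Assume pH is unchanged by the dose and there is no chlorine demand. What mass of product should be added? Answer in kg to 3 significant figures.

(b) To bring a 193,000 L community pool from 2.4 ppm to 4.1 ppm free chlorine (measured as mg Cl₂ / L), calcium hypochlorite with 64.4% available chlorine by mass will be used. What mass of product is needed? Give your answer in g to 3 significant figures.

(a) Volume: 1890 m³ = 1,890,000 L.
(a) [OCl⁻]/[HOCl] = 10^(pH − pKa) = 10^(7.53 − 7.45) = 1.202; fraction as HOCl = 1/(1 + 1.202) = 0.4541.
(a) Free chlorine required for 0.99 ppm HOCl: 0.99 / 0.4541 = 2.18 ppm.
(a) FC to add: 2.18 − 0.2 = 1.98 mg/L as Cl₂.
(a) Cl₂ equivalent: 1.98 mg/L × 1,890,000 L = 3743 g.
(a) Product at 62.8% available Cl: 3743 / 0.628 = 5960 g.

(b) Chlorine deficit: 4.1 − 2.4 = 1.7 ppm = 1.7 mg/L as Cl₂.
(b) Cl₂ equivalent needed: 1.7 mg/L × 193,000 L = 328,100 mg = 328.1 g.
(b) Product at 64.4% available chlorine: 328.1 / 0.644 = 509.5 g.

(a) 5.96 kg; (b) 509 g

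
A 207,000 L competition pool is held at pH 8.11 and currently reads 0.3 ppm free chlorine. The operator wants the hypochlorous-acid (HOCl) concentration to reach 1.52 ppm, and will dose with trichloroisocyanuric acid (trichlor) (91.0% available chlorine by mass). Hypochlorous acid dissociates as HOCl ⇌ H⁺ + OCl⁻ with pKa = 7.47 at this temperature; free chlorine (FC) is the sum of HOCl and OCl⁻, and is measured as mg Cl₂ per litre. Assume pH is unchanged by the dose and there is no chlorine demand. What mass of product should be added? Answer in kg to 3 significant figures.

1.79 kg

[OCl⁻]/[HOCl] = 10^(pH − pKa) = 10^(8.11 − 7.47) = 4.365; fraction as HOCl = 1/(1 + 4.365) = 0.1864.
Free chlorine required for 1.52 ppm HOCl: 1.52 / 0.1864 = 8.155 ppm.
FC to add: 8.155 − 0.3 = 7.855 mg/L as Cl₂.
Cl₂ equivalent: 7.855 mg/L × 207,000 L = 1626 g.
Product at 91.0% available Cl: 1626 / 0.91 = 1787 g.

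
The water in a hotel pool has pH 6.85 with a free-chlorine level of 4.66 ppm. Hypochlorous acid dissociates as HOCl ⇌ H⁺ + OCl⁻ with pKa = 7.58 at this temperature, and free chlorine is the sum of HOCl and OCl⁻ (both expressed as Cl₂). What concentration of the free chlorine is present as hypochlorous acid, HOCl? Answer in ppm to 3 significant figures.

3.93 ppm

[OCl⁻]/[HOCl] = 10^(pH − pKa) = 10^(6.85 − 7.58) = 10^-0.73 = 0.1862.
Fraction as HOCl = 1 / (1 + 0.1862) = 0.843.
HOCl = 0.843 × 4.66 ppm = 3.928 ppm.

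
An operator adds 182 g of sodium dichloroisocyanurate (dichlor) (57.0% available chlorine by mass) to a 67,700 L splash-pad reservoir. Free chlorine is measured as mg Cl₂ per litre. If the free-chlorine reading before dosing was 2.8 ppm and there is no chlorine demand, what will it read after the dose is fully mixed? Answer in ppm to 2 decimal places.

4.33 ppm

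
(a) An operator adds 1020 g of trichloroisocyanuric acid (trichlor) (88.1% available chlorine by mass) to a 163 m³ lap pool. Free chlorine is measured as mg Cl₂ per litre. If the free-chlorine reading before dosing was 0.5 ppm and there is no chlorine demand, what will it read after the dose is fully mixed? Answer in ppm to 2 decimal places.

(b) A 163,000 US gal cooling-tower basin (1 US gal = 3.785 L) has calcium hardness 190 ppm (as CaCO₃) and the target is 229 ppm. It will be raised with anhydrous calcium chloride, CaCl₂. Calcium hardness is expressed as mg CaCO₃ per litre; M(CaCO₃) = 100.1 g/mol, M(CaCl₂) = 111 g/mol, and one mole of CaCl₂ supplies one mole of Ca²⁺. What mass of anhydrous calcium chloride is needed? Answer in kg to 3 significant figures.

(a) Volume: 163 m³ = 163,000 L.
(a) Available chlorine delivered: 1020 g × 0.881 = 898.6 g as Cl₂.
(a) Concentration rise: 898.6 g / 163,000 L = 5.513 mg/L = 5.51 ppm.
(a) Final FC: 0.5 + 5.51 = 6.01 ppm.

(b) Volume: 163,000 US gal × 3.785 L/gal = 616,955 L.
(b) Hardness to add: (229 − 190) = 39 mg/L as CaCO₃ × 616,955 L = 24,060 g as CaCO₃.
(b) Moles of Ca²⁺ (1 mol Ca²⁺ ≡ 1 mol CaCO₃): 24,060 / 100.1 g/mol = 240.4 mol.
(b) Mass of CaCl₂: 240.4 × 111 = 26,680 g.

(a) 6.01 ppm; (b) 26.7 kg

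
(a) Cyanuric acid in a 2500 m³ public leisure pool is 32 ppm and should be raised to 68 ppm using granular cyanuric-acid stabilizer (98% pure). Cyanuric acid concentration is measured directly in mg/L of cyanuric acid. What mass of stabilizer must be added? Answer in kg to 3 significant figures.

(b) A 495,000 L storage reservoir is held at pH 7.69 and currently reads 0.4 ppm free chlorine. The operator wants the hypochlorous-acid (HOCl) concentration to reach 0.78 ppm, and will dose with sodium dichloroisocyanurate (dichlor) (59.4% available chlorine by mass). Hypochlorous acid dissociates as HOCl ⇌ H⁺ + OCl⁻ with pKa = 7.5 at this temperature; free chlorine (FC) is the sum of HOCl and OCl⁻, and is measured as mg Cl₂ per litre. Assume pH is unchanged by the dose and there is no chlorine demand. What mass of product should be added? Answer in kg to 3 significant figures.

(a) Volume: 2500 m³ = 2,500,000 L.
(a) CYA to add: (68 − 32) = 36 mg/L × 2,500,000 L = 90,000 g cyanuric acid.
(a) At 98% purity: 90,000 / 0.98 = 91,840 g product.

(b) [OCl⁻]/[HOCl] = 10^(pH − pKa) = 10^(7.69 − 7.5) = 1.549; fraction as HOCl = 1/(1 + 1.549) = 0.3923.
(b) Free chlorine required for 0.78 ppm HOCl: 0.78 / 0.3923 = 1.988 ppm.
(b) FC to add: 1.988 − 0.4 = 1.588 mg/L as Cl₂.
(b) Cl₂ equivalent: 1.588 mg/L × 495,000 L = 786.1 g.
(b) Product at 59.4% available Cl: 786.1 / 0.594 = 1323 g.

(a) 91.8 kg; (b) 1.32 kg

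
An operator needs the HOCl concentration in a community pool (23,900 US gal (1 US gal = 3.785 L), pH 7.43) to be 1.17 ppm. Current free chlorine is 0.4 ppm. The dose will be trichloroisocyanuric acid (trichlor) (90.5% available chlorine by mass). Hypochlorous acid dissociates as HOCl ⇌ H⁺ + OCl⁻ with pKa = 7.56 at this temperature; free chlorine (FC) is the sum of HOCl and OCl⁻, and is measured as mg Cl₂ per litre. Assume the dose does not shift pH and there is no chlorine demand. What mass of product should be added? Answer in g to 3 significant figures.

164 g

Volume: 23,900 US gal × 3.785 L/gal = 90,462 L.
[OCl⁻]/[HOCl] = 10^(pH − pKa) = 10^(7.43 − 7.56) = 0.7413; fraction as HOCl = 1/(1 + 0.7413) = 0.5743.
Free chlorine required for 1.17 ppm HOCl: 1.17 / 0.5743 = 2.037 ppm.
FC to add: 2.037 − 0.4 = 1.637 mg/L as Cl₂.
Cl₂ equivalent: 1.637 mg/L × 90,462 L = 148.1 g.
Product at 90.5% available Cl: 148.1 / 0.905 = 163.7 g.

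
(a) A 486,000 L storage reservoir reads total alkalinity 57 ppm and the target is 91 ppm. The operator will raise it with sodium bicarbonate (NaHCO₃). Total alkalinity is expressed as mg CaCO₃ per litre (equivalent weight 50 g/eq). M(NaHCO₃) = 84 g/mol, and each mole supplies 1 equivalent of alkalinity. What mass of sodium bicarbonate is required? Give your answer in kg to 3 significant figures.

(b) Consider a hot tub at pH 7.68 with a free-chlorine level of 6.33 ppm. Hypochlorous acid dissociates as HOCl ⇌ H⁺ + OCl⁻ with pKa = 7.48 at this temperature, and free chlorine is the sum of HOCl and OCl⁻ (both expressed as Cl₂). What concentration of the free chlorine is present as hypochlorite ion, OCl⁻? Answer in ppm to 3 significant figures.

(a) Alkalinity to add: (91 − 57) = 34 mg/L as CaCO₃ × 486,000 L = 16,520 g as CaCO₃.
(a) Equivalents: 16,520 g ÷ 50 g/eq = 330.5 eq.
(a) NaHCO₃ supplies 1 eq per mole → 330.5 mol.
(a) Mass: 330.5 mol × 84 g/mol = 27,760 g.

(b) [OCl⁻]/[HOCl] = 10^(pH − pKa) = 10^(7.68 − 7.48) = 10^0.20 = 1.585.
(b) Fraction as HOCl = 1 / (1 + 1.585) = 0.3869.
(b) OCl⁻ = (1 − 0.3869) × 6.33 ppm = 3.881 ppm.

(a) 27.8 kg; (b) 3.88 ppm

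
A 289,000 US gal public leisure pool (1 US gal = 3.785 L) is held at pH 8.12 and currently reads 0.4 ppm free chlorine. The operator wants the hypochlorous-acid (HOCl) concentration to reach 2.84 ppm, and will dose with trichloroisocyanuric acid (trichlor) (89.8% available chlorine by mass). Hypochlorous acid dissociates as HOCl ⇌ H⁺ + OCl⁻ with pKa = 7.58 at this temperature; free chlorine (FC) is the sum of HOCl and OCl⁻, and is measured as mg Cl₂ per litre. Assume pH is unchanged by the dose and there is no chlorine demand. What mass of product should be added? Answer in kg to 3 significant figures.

Volume: 289,000 US gal × 3.785 L/gal = 1,093,865 L.
[OCl⁻]/[HOCl] = 10^(pH − pKa) = 10^(8.12 − 7.58) = 3.467; fraction as HOCl = 1/(1 + 3.467) = 0.2238.
Free chlorine required for 2.84 ppm HOCl: 2.84 / 0.2238 = 12.69 ppm.
FC to add: 12.69 − 0.4 = 12.29 mg/L as Cl₂.
Cl₂ equivalent: 12.29 mg/L × 1,093,865 L = 13,440 g.
Product at 89.8% available Cl: 13,440 / 0.898 = 14,970 g.

15.0 kg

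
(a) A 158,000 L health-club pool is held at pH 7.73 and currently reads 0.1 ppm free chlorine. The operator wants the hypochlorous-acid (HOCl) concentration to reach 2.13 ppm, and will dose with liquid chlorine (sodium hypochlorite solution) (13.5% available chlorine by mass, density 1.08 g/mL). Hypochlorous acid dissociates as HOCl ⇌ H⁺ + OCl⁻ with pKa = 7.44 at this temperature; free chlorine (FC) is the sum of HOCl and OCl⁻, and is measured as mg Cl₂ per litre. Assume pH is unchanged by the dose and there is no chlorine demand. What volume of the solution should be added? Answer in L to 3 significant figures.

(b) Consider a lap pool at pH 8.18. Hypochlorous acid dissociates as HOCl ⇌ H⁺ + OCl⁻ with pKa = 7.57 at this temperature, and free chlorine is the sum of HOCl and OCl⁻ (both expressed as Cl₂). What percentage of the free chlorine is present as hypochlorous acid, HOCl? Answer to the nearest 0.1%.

(a) 6.70 L; (b) 19.7%

(a) [OCl⁻]/[HOCl] = 10^(pH − pKa) = 10^(7.73 − 7.44) = 1.95; fraction as HOCl = 1/(1 + 1.95) = 0.339.
(a) Free chlorine required for 2.13 ppm HOCl: 2.13 / 0.339 = 6.283 ppm.
(a) FC to add: 6.283 − 0.1 = 6.183 mg/L as Cl₂.
(a) Cl₂ equivalent: 6.183 mg/L × 158,000 L = 976.9 g.
(a) Product at 13.5% available Cl: 976.9 / 0.135 = 7237 g.
(a) Volume: 7237 g ÷ 1.08 g/mL = 6701 mL.

(b) [OCl⁻]/[HOCl] = 10^(pH − pKa) = 10^(8.18 − 7.57) = 10^0.61 = 4.074.
(b) Fraction as HOCl = 1 / (1 + 4.074) = 0.1971.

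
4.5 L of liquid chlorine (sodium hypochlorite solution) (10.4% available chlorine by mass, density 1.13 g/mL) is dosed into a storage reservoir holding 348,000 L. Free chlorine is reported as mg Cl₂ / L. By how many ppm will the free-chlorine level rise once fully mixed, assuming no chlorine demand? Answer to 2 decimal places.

1.52 ppm

Mass of solution: 4.5 L × 1000 mL/L × 1.13 g/mL = 5085 g.
Available chlorine delivered: 5085 g × 0.104 = 528.8 g as Cl₂.
Concentration rise: 528.8 g / 348,000 L = 1.52 mg/L = 1.52 ppm.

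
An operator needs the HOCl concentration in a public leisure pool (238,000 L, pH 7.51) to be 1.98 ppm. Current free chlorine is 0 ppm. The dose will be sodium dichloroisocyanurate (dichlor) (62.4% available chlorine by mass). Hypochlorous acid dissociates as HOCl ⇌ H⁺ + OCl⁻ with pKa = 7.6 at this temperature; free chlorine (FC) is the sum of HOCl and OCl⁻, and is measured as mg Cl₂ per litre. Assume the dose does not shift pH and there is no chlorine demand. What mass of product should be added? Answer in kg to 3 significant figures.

[OCl⁻]/[HOCl] = 10^(pH − pKa) = 10^(7.51 − 7.6) = 0.8128; fraction as HOCl = 1/(1 + 0.8128) = 0.5516.
Free chlorine required for 1.98 ppm HOCl: 1.98 / 0.5516 = 3.589 ppm.
FC to add: 3.589 − 0 = 3.589 mg/L as Cl₂.
Cl₂ equivalent: 3.589 mg/L × 238,000 L = 854.3 g.
Product at 62.4% available Cl: 854.3 / 0.624 = 1369 g.

1.37 kg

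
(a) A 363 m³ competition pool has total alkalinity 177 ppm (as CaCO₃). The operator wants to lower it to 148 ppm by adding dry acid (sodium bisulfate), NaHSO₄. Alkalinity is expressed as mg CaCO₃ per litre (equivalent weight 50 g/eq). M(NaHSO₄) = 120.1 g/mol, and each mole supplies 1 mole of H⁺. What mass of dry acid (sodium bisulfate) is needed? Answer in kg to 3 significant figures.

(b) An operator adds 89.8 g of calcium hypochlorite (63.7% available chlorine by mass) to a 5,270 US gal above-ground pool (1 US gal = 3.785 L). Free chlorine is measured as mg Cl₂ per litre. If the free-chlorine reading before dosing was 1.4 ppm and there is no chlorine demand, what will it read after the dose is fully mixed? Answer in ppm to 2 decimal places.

(a) 25.3 kg; (b) 4.27 ppm

(a) Volume: 363 m³ = 363,000 L.
(a) Alkalinity to neutralize: (177 − 148) = 29 mg/L as CaCO₃ × 363,000 L = 10,530 g as CaCO₃.
(a) Equivalents of H⁺ required: 10,530 ÷ 50 g/eq = 210.5 eq = 210.5 mol NaHSO₄.
(a) Mass of NaHSO₄: 210.5 × 120.1 = 25,290 g.

(b) Volume: 5,270 US gal × 3.785 L/gal = 19,947 L.
(b) Available chlorine delivered: 89.8 g × 0.637 = 57.2 g as Cl₂.
(b) Concentration rise: 57.2 g / 19,947 L = 2.868 mg/L = 2.87 ppm.
(b) Final FC: 1.4 + 2.87 = 4.27 ppm.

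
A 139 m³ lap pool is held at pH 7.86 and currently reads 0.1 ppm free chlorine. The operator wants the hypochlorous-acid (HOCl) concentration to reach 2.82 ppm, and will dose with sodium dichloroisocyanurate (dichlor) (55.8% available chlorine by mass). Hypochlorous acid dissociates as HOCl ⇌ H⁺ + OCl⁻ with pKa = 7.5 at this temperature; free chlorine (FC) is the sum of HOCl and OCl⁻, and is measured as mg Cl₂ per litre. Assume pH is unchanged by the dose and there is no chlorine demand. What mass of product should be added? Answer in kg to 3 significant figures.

Volume: 139 m³ = 139,000 L.
[OCl⁻]/[HOCl] = 10^(pH − pKa) = 10^(7.86 − 7.5) = 2.291; fraction as HOCl = 1/(1 + 2.291) = 0.3039.
Free chlorine required for 2.82 ppm HOCl: 2.82 / 0.3039 = 9.28 ppm.
FC to add: 9.28 − 0.1 = 9.18 mg/L as Cl₂.
Cl₂ equivalent: 9.18 mg/L × 139,000 L = 1276 g.
Product at 55.8% available Cl: 1276 / 0.558 = 2287 g.

2.29 kg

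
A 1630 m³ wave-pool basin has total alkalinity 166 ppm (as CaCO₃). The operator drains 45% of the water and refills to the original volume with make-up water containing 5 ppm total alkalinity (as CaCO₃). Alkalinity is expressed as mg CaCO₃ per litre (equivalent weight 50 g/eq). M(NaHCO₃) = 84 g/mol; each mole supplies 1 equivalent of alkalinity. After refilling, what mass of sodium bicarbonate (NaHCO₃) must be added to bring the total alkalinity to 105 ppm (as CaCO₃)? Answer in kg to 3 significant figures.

31.4 kg

Volume: 1630 m³ = 1,630,000 L.
After draining 45% and refilling: 166 × 0.55 + 5 × 0.45 = 93.55 ppm.
Deficit to target: 105 − 93.55 = 11.45 mg/L.
As CaCO₃: 11.45 mg/L × 1,630,000 L = 18,660 g; ÷ 50 g/eq ÷ 1 = 373.3 mol NaHCO₃.
Mass: 373.3 × 84 = 31,350 g.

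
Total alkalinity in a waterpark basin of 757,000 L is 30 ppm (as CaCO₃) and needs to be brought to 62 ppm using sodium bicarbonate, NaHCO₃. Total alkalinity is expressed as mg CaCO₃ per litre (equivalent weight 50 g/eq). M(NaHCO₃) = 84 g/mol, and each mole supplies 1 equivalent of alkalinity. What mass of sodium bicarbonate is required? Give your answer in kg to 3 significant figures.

Alkalinity to add: (62 − 30) = 32 mg/L as CaCO₃ × 757,000 L = 24,220 g as CaCO₃.
Equivalents: 24,220 g ÷ 50 g/eq = 484.5 eq.
NaHCO₃ supplies 1 eq per mole → 484.5 mol.
Mass: 484.5 mol × 84 g/mol = 40,700 g.

40.7 kg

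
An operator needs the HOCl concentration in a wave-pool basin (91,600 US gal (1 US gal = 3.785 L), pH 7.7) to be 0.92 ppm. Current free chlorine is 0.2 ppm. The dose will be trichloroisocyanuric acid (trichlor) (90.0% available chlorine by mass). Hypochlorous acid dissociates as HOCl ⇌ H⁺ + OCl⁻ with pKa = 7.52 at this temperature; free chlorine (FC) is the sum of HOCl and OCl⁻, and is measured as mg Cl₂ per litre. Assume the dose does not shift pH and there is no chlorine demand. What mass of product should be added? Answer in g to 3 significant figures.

814 g

Volume: 91,600 US gal × 3.785 L/gal = 346,706 L.
[OCl⁻]/[HOCl] = 10^(pH − pKa) = 10^(7.7 − 7.52) = 1.514; fraction as HOCl = 1/(1 + 1.514) = 0.3978.
Free chlorine required for 0.92 ppm HOCl: 0.92 / 0.3978 = 2.312 ppm.
FC to add: 2.312 − 0.2 = 2.112 mg/L as Cl₂.
Cl₂ equivalent: 2.112 mg/L × 346,706 L = 732.4 g.
Product at 90.0% available Cl: 732.4 / 0.9 = 813.8 g.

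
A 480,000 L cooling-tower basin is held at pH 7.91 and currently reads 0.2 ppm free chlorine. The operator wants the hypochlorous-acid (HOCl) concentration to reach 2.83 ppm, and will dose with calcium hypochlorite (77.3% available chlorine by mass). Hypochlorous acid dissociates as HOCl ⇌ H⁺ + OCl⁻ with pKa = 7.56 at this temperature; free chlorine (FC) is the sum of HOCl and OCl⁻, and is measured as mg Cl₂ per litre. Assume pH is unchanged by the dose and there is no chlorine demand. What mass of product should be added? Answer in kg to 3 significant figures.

[OCl⁻]/[HOCl] = 10^(pH − pKa) = 10^(7.91 − 7.56) = 2.239; fraction as HOCl = 1/(1 + 2.239) = 0.3088.
Free chlorine required for 2.83 ppm HOCl: 2.83 / 0.3088 = 9.166 ppm.
FC to add: 9.166 − 0.2 = 8.966 mg/L as Cl₂.
Cl₂ equivalent: 8.966 mg/L × 480,000 L = 4303 g.
Product at 77.3% available Cl: 4303 / 0.773 = 5567 g.

5.57 kg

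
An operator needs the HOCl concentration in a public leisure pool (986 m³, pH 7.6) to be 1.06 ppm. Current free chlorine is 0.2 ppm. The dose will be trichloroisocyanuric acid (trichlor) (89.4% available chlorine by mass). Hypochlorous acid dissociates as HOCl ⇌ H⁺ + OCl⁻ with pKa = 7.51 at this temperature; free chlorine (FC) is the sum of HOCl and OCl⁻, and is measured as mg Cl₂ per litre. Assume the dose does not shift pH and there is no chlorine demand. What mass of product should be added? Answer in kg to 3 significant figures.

Volume: 986 m³ = 986,000 L.
[OCl⁻]/[HOCl] = 10^(pH − pKa) = 10^(7.6 − 7.51) = 1.23; fraction as HOCl = 1/(1 + 1.23) = 0.4484.
Free chlorine required for 1.06 ppm HOCl: 1.06 / 0.4484 = 2.364 ppm.
FC to add: 2.364 − 0.2 = 2.164 mg/L as Cl₂.
Cl₂ equivalent: 2.164 mg/L × 986,000 L = 2134 g.
Product at 89.4% available Cl: 2134 / 0.894 = 2387 g.

2.39 kg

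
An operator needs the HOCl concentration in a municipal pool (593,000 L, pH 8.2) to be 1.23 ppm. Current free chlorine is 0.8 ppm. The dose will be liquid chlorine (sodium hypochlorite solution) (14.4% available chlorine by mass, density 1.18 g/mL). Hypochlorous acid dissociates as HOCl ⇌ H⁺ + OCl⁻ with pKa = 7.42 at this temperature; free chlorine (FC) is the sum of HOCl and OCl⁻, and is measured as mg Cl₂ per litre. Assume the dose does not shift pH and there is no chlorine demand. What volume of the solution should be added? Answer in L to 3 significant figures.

27.4 L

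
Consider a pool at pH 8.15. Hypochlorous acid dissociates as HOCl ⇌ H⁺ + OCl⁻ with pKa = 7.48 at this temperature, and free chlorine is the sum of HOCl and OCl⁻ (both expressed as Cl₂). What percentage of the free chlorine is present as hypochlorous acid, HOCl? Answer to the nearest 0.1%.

17.6%

[OCl⁻]/[HOCl] = 10^(pH − pKa) = 10^(8.15 − 7.48) = 10^0.67 = 4.677.
Fraction as HOCl = 1 / (1 + 4.677) = 0.1761.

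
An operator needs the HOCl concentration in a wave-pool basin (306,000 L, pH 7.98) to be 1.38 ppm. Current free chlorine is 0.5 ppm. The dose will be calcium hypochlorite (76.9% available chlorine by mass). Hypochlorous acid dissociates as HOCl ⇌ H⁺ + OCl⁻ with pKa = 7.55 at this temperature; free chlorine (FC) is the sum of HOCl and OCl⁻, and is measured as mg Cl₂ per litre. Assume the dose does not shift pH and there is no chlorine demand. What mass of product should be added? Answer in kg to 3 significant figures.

[OCl⁻]/[HOCl] = 10^(pH − pKa) = 10^(7.98 − 7.55) = 2.692; fraction as HOCl = 1/(1 + 2.692) = 0.2709.
Free chlorine required for 1.38 ppm HOCl: 1.38 / 0.2709 = 5.094 ppm.
FC to add: 5.094 − 0.5 = 4.594 mg/L as Cl₂.
Cl₂ equivalent: 4.594 mg/L × 306,000 L = 1406 g.
Product at 76.9% available Cl: 1406 / 0.769 = 1828 g.

1.83 kg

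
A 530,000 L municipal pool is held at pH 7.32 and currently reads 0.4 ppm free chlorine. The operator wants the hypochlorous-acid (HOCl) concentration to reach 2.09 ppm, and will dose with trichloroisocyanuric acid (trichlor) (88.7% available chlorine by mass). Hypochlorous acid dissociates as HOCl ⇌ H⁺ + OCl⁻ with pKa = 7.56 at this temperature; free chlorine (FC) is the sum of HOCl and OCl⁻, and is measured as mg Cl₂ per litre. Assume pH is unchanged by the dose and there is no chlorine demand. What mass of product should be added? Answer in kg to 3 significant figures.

1.73 kg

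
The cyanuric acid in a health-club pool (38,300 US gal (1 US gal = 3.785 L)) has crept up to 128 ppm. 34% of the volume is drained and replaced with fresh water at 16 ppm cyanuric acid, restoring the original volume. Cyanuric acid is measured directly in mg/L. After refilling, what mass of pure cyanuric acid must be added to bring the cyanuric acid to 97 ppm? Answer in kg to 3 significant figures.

1.03 kg

Volume: 38,300 US gal × 3.785 L/gal = 144,966 L.
After draining 34% and refilling: 128 × 0.66 + 16 × 0.34 = 89.92 ppm.
Deficit to target: 97 − 89.92 = 7.08 mg/L.
Mass: 7.08 mg/L × 144,966 L = 1026 g cyanuric acid.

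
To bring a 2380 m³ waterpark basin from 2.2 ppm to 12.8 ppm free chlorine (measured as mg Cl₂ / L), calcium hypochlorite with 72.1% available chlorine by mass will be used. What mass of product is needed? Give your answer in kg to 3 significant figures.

35.0 kg

Volume: 2380 m³ = 2,380,000 L.
Chlorine deficit: 12.8 − 2.2 = 10.6 ppm = 10.6 mg/L as Cl₂.
Cl₂ equivalent needed: 10.6 mg/L × 2,380,000 L = 25,230,000 mg = 25,230 g.
Product at 72.1% available chlorine: 25,230 / 0.721 = 34,990 g.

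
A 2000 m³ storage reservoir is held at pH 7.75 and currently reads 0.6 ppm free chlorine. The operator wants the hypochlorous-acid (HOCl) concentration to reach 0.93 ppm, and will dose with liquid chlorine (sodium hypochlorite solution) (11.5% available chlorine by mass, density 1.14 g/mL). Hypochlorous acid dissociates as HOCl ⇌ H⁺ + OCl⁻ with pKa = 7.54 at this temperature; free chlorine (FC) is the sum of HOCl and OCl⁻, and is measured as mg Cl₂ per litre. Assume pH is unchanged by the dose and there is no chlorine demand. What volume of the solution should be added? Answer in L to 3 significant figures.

Volume: 2000 m³ = 2,000,000 L.
[OCl⁻]/[HOCl] = 10^(pH − pKa) = 10^(7.75 − 7.54) = 1.622; fraction as HOCl = 1/(1 + 1.622) = 0.3814.
Free chlorine required for 0.93 ppm HOCl: 0.93 / 0.3814 = 2.438 ppm.
FC to add: 2.438 − 0.6 = 1.838 mg/L as Cl₂.
Cl₂ equivalent: 1.838 mg/L × 2,000,000 L = 3677 g.
Product at 11.5% available Cl: 3677 / 0.115 = 31,970 g.
Volume: 31,970 g ÷ 1.14 g/mL = 28,040 mL.

28.0 L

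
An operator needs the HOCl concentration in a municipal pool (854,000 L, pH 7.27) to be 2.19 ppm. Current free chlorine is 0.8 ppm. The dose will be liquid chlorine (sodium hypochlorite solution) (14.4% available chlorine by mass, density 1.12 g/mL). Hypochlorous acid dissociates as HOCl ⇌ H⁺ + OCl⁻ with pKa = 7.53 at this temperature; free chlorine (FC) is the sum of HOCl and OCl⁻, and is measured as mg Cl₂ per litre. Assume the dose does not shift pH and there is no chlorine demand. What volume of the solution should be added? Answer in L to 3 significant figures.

13.7 L

[OCl⁻]/[HOCl] = 10^(pH − pKa) = 10^(7.27 − 7.53) = 0.5495; fraction as HOCl = 1/(1 + 0.5495) = 0.6454.
Free chlorine required for 2.19 ppm HOCl: 2.19 / 0.6454 = 3.393 ppm.
FC to add: 3.393 − 0.8 = 2.593 mg/L as Cl₂.
Cl₂ equivalent: 2.593 mg/L × 854,000 L = 2215 g.
Product at 14.4% available Cl: 2215 / 0.144 = 15,380 g.
Volume: 15,380 g ÷ 1.12 g/mL = 13,730 mL.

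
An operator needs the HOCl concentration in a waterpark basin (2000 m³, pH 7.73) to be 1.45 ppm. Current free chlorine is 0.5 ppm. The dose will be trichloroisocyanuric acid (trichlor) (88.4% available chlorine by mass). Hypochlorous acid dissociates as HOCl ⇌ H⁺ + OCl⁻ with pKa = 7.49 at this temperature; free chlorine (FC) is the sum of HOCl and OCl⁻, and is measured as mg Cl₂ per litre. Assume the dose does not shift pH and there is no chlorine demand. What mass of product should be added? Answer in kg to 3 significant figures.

Volume: 2000 m³ = 2,000,000 L.
[OCl⁻]/[HOCl] = 10^(pH − pKa) = 10^(7.73 − 7.49) = 1.738; fraction as HOCl = 1/(1 + 1.738) = 0.3653.
Free chlorine required for 1.45 ppm HOCl: 1.45 / 0.3653 = 3.97 ppm.
FC to add: 3.97 − 0.5 = 3.47 mg/L as Cl₂.
Cl₂ equivalent: 3.47 mg/L × 2,000,000 L = 6940 g.
Product at 88.4% available Cl: 6940 / 0.884 = 7850 g.

7.85 kg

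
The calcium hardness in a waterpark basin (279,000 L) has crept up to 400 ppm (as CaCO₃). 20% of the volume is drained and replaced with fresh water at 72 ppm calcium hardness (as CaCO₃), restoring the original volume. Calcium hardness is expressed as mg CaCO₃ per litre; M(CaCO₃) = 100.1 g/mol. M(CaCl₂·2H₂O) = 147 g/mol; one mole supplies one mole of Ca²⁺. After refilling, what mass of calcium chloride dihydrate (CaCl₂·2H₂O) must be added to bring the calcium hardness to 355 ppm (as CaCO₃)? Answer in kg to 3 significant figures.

8.44 kg

After draining 20% and refilling: 400 × 0.80 + 72 × 0.20 = 334.4 ppm.
Deficit to target: 355 − 334.4 = 20.6 mg/L.
As CaCO₃: 20.6 mg/L × 279,000 L = 5747 g; ÷ 100.1 = 57.42 mol Ca²⁺.
Mass: 57.42 × 147 = 8440 g.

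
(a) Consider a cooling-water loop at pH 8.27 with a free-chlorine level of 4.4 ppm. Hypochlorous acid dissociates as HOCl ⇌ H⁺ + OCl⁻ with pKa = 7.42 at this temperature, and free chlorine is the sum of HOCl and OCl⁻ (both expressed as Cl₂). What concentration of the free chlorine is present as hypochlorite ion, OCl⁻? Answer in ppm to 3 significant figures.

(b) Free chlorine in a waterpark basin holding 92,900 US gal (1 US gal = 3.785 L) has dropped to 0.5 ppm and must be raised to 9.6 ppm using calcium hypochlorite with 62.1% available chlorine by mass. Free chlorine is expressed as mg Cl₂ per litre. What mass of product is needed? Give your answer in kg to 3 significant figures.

(a) 3.86 ppm; (b) 5.15 kg

(a) [OCl⁻]/[HOCl] = 10^(pH − pKa) = 10^(8.27 − 7.42) = 10^0.85 = 7.079.
(a) Fraction as HOCl = 1 / (1 + 7.079) = 0.1238.
(a) OCl⁻ = (1 − 0.1238) × 4.4 ppm = 3.855 ppm.

(b) Volume: 92,900 US gal × 3.785 L/gal = 351,626 L.
(b) Chlorine deficit: 9.6 − 0.5 = 9.1 ppm = 9.1 mg/L as Cl₂.
(b) Cl₂ equivalent needed: 9.1 mg/L × 351,626 L = 3,200,000 mg = 3200 g.
(b) Product at 62.1% available chlorine: 3200 / 0.621 = 5153 g.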